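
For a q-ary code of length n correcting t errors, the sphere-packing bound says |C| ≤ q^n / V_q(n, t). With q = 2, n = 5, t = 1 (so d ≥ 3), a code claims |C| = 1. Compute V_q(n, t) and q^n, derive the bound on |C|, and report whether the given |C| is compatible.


V_q(n, t) = 6, q^n = 32, Hamming bound = 5, |C| = 1 ≤ bound (satisfied).

Step 1: Compute V_q(n, t) = Σ_{j=0}^1 C(n, j) (q−1)^j.
  j = 0: C(5,0)·(1)^0 = 1·1 = 1.
  j = 1: C(5,1)·(1)^1 = 5·1 = 5.
  V_q(n, t) = 1 + 5 = 6.
Step 2: q^n = 2^5 = 32.
Step 3: Hamming bound ⌊q^n / V_q(n,t)⌋ = ⌊32/6⌋ = 5.
Step 4: Compare |C| = 1 to 5: satisfied.
The claimed |C| lies below the Hamming bound.


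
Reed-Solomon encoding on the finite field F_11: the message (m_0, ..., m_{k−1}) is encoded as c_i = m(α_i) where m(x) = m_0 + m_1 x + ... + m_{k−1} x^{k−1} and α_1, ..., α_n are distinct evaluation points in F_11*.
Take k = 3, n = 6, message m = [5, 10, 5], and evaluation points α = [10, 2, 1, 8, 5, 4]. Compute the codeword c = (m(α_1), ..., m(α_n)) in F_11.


c = [0, 1, 9, 9, 4, 4]

Message polynomial: m(x) = 5 + 10·x + 5·x^2 (mod 11).
For each evaluation point α_i, compute m(α_i) mod 11:
  α_1 = 10: Horner steps 5 → 5 → 0, so m(10) = 0.
  α_2 = 2: Horner steps 5 → 9 → 1, so m(2) = 1.
  α_3 = 1: Horner steps 5 → 4 → 9, so m(1) = 9.
  α_4 = 8: Horner steps 5 → 6 → 9, so m(8) = 9.
  α_5 = 5: Horner steps 5 → 2 → 4, so m(5) = 4.
  α_6 = 4: Horner steps 5 → 8 → 4, so m(4) = 4.
Codeword c = [0, 1, 9, 9, 4, 4] ∈ F_11^6.


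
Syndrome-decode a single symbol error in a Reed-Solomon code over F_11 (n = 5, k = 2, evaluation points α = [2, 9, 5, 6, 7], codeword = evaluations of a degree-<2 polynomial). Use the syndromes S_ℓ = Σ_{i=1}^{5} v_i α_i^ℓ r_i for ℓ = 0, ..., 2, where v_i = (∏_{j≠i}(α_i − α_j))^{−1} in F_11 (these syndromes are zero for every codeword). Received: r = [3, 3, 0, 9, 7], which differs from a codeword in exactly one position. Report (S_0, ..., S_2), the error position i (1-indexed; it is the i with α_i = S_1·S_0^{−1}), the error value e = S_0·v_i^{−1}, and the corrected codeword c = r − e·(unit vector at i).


S = (4, 8, 5), error at position 1, error magnitude e = 8, c = [6, 3, 0, 9, 7].

Step 1: column multipliers v_i = (∏_{j≠i}(α_i − α_j))^{−1} mod 11.
  i = 1 (α = 2): (2−9)(2−5)(2−6)(2−7) = (−7)·(−3)·(−4)·(−5) = 420 ≡ 2, so v_1 = 2^{−1} = 6 (mod 11).
  i = 2 (α = 9): (9−2)(9−5)(9−6)(9−7) = 7·4·3·2 = 168 ≡ 3, so v_2 = 3^{−1} = 4 (mod 11).
  i = 3 (α = 5): (5−2)(5−9)(5−6)(5−7) = 3·(−4)·(−1)·(−2) = −24 ≡ 9, so v_3 = 9^{−1} = 5 (mod 11).
  i = 4 (α = 6): (6−2)(6−9)(6−5)(6−7) = 4·(−3)·1·(−1) = 12 ≡ 1, so v_4 = 1^{−1} = 1 (mod 11).
  i = 5 (α = 7): (7−2)(7−9)(7−5)(7−6) = 5·(−2)·2·1 = −20 ≡ 2, so v_5 = 2^{−1} = 6 (mod 11).
  v = [6, 4, 5, 1, 6].
Step 2: syndromes of r = [3, 3, 0, 9, 7] (all sums mod 11).
  S_0 = Σ v_i r_i = 6·3 + 4·3 + 5·0 + 1·9 + 6·7 = 81 ≡ 4.
  S_1 = Σ v_i α_i r_i = 6·2·3 + 4·9·3 + 5·5·0 + 1·6·9 + 6·7·7 = 492 ≡ 8.
  α_i^2 mod 11 = [4, 4, 3, 3, 5].
  S_2 = Σ v_i α_i^2 r_i = 6·4·3 + 4·4·3 + 5·3·0 + 1·3·9 + 6·5·7 = 357 ≡ 5.
  S = (4, 8, 5) ≠ 0, so r is not a codeword (an error is present).
Step 3: locate the error. For a single error e at position i, S_ℓ = v_i·e·α_i^ℓ, so α_err = S_1/S_0.
  S_0^{−1} = 4^{−1} = 3 (mod 11), so α_err = 8·3 = 24 ≡ 2 = α_1. Error position i = 1.
  Consistency check: S_2/S_1 = 5·7 = 35 ≡ 2 = α_err ✓ (single-error assumption holds).
Step 4: error magnitude e = S_0/v_1 = S_0·∏_{j≠1}(α_1 − α_j) = 4·2 = 8 ≡ 8 (mod 11).
Step 5: correct position 1: c_1 = r_1 − e = 3 − 8 ≡ 6 (mod 11). Hence c = [6, 3, 0, 9, 7].
  Check: interpolating c through the α_i gives m(x) = 10 + 9·x (degree < 2) with m(α_i) = c_i for every i, so c is indeed a codeword.


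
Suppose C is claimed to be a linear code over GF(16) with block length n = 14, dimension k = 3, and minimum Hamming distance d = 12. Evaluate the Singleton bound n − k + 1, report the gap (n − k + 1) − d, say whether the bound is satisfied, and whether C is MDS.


Singleton RHS = n − k + 1 = 12, slack = 0, bound satisfied, MDS.

Singleton bound: d ≤ n − k + 1.
Here n = 14, k = 3, so n − k + 1 = 12.
Given d = 12, check d ≤ 12: YES.
Slack = (n − k + 1) − d = 0.
The code is MDS (slack = 0).
Description: the claimed parameters are [14, 3, 12]_16; such a code would be MDS (meets Singleton bound).


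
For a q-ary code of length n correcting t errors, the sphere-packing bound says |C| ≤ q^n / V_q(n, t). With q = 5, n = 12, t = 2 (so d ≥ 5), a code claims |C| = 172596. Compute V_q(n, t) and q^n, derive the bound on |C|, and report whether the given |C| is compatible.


V_q(n, t) = 1105, q^n = 244140625, Hamming bound = 220941, |C| = 172596 ≤ bound (satisfied).

Step 1: Compute V_q(n, t) = Σ_{j=0}^2 C(n, j) (q−1)^j.
  j = 0: C(12,0)·(4)^0 = 1·1 = 1.
  j = 1: C(12,1)·(4)^1 = 12·4 = 48.
  j = 2: C(12,2)·(4)^2 = 66·16 = 1056.
  V_q(n, t) = 1 + 48 + 1056 = 1105.
Step 2: q^n = 5^12 = 244140625.
Step 3: Hamming bound ⌊q^n / V_q(n,t)⌋ = ⌊244140625/1105⌋ = 220941.
Step 4: Compare |C| = 172596 to 220941: satisfied.
The claimed |C| lies below the Hamming bound.


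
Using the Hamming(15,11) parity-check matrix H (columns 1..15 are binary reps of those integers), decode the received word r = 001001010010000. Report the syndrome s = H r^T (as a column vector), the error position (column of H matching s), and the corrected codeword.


s = (0, 1, 1, 0)^T, error position = 6, corrected codeword c = 001000010010000

Compute s = H r^T mod 2 one row at a time:
  s_1 = 1 + 0 + 0 + 1 + 0 + 0 + 0 + 0 = 2 ≡ 0 (mod 2).
  s_2 = 0 + 0 + 1 + 0 + 0 + 0 + 0 + 0 = 1 ≡ 1 (mod 2).
  s_3 = 0 + 1 + 1 + 0 + 0 + 1 + 0 + 0 = 3 ≡ 1 (mod 2).
  s_4 = 0 + 1 + 0 + 0 + 0 + 1 + 0 + 0 = 2 ≡ 0 (mod 2).
s = (0, 1, 1, 0)^T — this equals column 6 of H (binary 0110), so error is at position 6.
Correct: flip bit 6 of r = 001001010010000 to get c = 001000010010000.


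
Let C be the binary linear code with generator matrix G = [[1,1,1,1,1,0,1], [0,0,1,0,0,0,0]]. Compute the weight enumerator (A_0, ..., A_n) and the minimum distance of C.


Weight distribution: A_0 = 1, A_1 = 1, A_5 = 1, A_6 = 1. Minimum distance d = 1.

Enumerate all 2^2 = 4 messages m ∈ F_2^2.
For each, compute codeword c = mG in F_2^7, then tally its weight.
  m = 00 → c = 0000000, weight = 0.
  m = 10 → c = 1111101, weight = 6.
  m = 01 → c = 0010000, weight = 1.
  m = 11 → c = 1101101, weight = 5.
Tally weights:
  weight 0: 1 codewords.
  weight 1: 1 codewords.
  weight 5: 1 codewords.
  weight 6: 1 codewords.
Minimum distance d = smallest w > 0 with A_w > 0 = 1.
Sanity: Σ A_w = 4 = 2^2 = 4 ✓.


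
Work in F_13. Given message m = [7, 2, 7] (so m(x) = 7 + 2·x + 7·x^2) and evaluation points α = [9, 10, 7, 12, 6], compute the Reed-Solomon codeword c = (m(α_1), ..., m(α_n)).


c = [7, 12, 0, 12, 11]

Message polynomial: m(x) = 7 + 2·x + 7·x^2 (mod 13).
For each evaluation point α_i, compute m(α_i) mod 13:
  α_1 = 9: Horner steps 7 → 0 → 7, so m(9) = 7.
  α_2 = 10: Horner steps 7 → 7 → 12, so m(10) = 12.
  α_3 = 7: Horner steps 7 → 12 → 0, so m(7) = 0.
  α_4 = 12: Horner steps 7 → 8 → 12, so m(12) = 12.
  α_5 = 6: Horner steps 7 → 5 → 11, so m(6) = 11.
Codeword c = [7, 12, 0, 12, 11] ∈ F_13^5.


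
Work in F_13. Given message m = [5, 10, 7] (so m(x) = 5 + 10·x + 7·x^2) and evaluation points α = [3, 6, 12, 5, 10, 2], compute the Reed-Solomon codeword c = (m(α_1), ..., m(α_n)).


c = [7, 5, 2, 9, 12, 1]

Message polynomial: m(x) = 5 + 10·x + 7·x^2 (mod 13).
For each evaluation point α_i, compute m(α_i) mod 13:
  α_1 = 3: Horner steps 7 → 5 → 7, so m(3) = 7.
  α_2 = 6: Horner steps 7 → 0 → 5, so m(6) = 5.
  α_3 = 12: Horner steps 7 → 3 → 2, so m(12) = 2.
  α_4 = 5: Horner steps 7 → 6 → 9, so m(5) = 9.
  α_5 = 10: Horner steps 7 → 2 → 12, so m(10) = 12.
  α_6 = 2: Horner steps 7 → 11 → 1, so m(2) = 1.
Codeword c = [7, 5, 2, 9, 12, 1] ∈ F_13^6.


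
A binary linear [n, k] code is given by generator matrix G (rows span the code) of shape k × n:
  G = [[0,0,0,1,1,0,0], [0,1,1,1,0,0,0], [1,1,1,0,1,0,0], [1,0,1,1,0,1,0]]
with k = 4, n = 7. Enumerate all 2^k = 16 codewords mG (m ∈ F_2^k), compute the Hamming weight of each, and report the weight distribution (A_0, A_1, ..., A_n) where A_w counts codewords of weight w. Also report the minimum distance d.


Weight distribution: A_0 = 1, A_1 = 1, A_2 = 2, A_3 = 6, A_4 = 5, A_5 = 1. Minimum distance d = 1.

Enumerate all 2^4 = 16 messages m ∈ F_2^4.
For each, compute codeword c = mG in F_2^7, then tally its weight.
  m = 0000 → c = 0000000, weight = 0.
  m = 1000 → c = 0001100, weight = 2.
  m = 0100 → c = 0111000, weight = 3.
  m = 1100 → c = 0110100, weight = 3.
  m = 0010 → c = 1110100, weight = 4.
  m = 1010 → c = 1111000, weight = 4.
  m = 0110 → c = 1001100, weight = 3.
  m = 1110 → c = 1000000, weight = 1.
  m = 0001 → c = 1011010, weight = 4.
  m = 1001 → c = 1010110, weight = 4.
  m = 0101 → c = 1100010, weight = 3.
  m = 1101 → c = 1101110, weight = 5.
  m = 0011 → c = 0101110, weight = 4.
  m = 1011 → c = 0100010, weight = 2.
  m = 0111 → c = 0010110, weight = 3.
  m = 1111 → c = 0011010, weight = 3.
Tally weights:
  weight 0: 1 codewords.
  weight 1: 1 codewords.
  weight 2: 2 codewords.
  weight 3: 6 codewords.
  weight 4: 5 codewords.
  weight 5: 1 codewords.
Minimum distance d = smallest w > 0 with A_w > 0 = 1.
Sanity: Σ A_w = 16 = 2^4 = 16 ✓.


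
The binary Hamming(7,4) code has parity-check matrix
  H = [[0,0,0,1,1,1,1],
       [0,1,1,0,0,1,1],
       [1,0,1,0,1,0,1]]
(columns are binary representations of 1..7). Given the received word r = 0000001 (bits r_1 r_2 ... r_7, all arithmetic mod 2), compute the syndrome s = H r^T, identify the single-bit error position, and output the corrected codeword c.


s = (1, 1, 1)^T, error position = 7, corrected codeword c = 0000000

Compute s = H r^T mod 2 one row at a time:
  s_1 = 0 + 0 + 0 + 1 = 1 ≡ 1 (mod 2).
  s_2 = 0 + 0 + 0 + 1 = 1 ≡ 1 (mod 2).
  s_3 = 0 + 0 + 0 + 1 = 1 ≡ 1 (mod 2).
s = (1, 1, 1)^T — this equals column 7 of H (binary 111), so error is at position 7.
Correct: flip bit 7 of r = 0000001 to get c = 0000000.


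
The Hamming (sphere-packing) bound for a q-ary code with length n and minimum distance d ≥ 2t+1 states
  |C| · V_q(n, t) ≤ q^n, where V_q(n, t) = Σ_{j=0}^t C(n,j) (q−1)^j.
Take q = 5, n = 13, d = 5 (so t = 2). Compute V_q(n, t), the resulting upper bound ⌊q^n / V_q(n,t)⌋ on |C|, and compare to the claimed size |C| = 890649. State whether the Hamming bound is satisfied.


V_q(n, t) = 1301, q^n = 1220703125, Hamming bound = 938280, |C| = 890649 ≤ bound (satisfied).

Step 1: Compute V_q(n, t) = Σ_{j=0}^2 C(n, j) (q−1)^j.
  j = 0: C(13,0)·(4)^0 = 1·1 = 1.
  j = 1: C(13,1)·(4)^1 = 13·4 = 52.
  j = 2: C(13,2)·(4)^2 = 78·16 = 1248.
  V_q(n, t) = 1 + 52 + 1248 = 1301.
Step 2: q^n = 5^13 = 1220703125.
Step 3: Hamming bound ⌊q^n / V_q(n,t)⌋ = ⌊1220703125/1301⌋ = 938280.
Step 4: Compare |C| = 890649 to 938280: satisfied.
The claimed |C| lies below the Hamming bound.


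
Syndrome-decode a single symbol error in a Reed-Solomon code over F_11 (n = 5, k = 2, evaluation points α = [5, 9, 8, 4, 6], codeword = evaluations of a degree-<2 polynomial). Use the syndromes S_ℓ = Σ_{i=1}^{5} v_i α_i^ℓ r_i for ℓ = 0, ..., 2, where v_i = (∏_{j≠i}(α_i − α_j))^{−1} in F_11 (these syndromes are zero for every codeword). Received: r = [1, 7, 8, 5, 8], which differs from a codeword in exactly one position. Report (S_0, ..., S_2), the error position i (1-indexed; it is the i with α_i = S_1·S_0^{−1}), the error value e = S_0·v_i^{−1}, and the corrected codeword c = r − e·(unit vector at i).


S = (7, 1, 8), error at position 3, error magnitude e = 8, c = [1, 7, 0, 5, 8].

Step 1: column multipliers v_i = (∏_{j≠i}(α_i − α_j))^{−1} mod 11.
  i = 1 (α = 5): (5−9)(5−8)(5−4)(5−6) = (−4)·(−3)·1·(−1) = −12 ≡ 10, so v_1 = 10^{−1} = 10 (mod 11).
  i = 2 (α = 9): (9−5)(9−8)(9−4)(9−6) = 4·1·5·3 = 60 ≡ 5, so v_2 = 5^{−1} = 9 (mod 11).
  i = 3 (α = 8): (8−5)(8−9)(8−4)(8−6) = 3·(−1)·4·2 = −24 ≡ 9, so v_3 = 9^{−1} = 5 (mod 11).
  i = 4 (α = 4): (4−5)(4−9)(4−8)(4−6) = (−1)·(−5)·(−4)·(−2) = 40 ≡ 7, so v_4 = 7^{−1} = 8 (mod 11).
  i = 5 (α = 6): (6−5)(6−9)(6−8)(6−4) = 1·(−3)·(−2)·2 = 12 ≡ 1, so v_5 = 1^{−1} = 1 (mod 11).
  v = [10, 9, 5, 8, 1].
Step 2: syndromes of r = [1, 7, 8, 5, 8] (all sums mod 11).
  S_0 = Σ v_i r_i = 10·1 + 9·7 + 5·8 + 8·5 + 1·8 = 161 ≡ 7.
  S_1 = Σ v_i α_i r_i = 10·5·1 + 9·9·7 + 5·8·8 + 8·4·5 + 1·6·8 = 1145 ≡ 1.
  α_i^2 mod 11 = [3, 4, 9, 5, 3].
  S_2 = Σ v_i α_i^2 r_i = 10·3·1 + 9·4·7 + 5·9·8 + 8·5·5 + 1·3·8 = 866 ≡ 8.
  S = (7, 1, 8) ≠ 0, so r is not a codeword (an error is present).
Step 3: locate the error. For a single error e at position i, S_ℓ = v_i·e·α_i^ℓ, so α_err = S_1/S_0.
  S_0^{−1} = 7^{−1} = 8 (mod 11), so α_err = 1·8 = 8 ≡ 8 = α_3. Error position i = 3.
  Consistency check: S_2/S_1 = 8·1 = 8 ≡ 8 = α_err ✓ (single-error assumption holds).
Step 4: error magnitude e = S_0/v_3 = S_0·∏_{j≠3}(α_3 − α_j) = 7·9 = 63 ≡ 8 (mod 11).
Step 5: correct position 3: c_3 = r_3 − e = 8 − 8 ≡ 0 (mod 11). Hence c = [1, 7, 0, 5, 8].
  Check: interpolating c through the α_i gives m(x) = 10 + 7·x (degree < 2) with m(α_i) = c_i for every i, so c is indeed a codeword.


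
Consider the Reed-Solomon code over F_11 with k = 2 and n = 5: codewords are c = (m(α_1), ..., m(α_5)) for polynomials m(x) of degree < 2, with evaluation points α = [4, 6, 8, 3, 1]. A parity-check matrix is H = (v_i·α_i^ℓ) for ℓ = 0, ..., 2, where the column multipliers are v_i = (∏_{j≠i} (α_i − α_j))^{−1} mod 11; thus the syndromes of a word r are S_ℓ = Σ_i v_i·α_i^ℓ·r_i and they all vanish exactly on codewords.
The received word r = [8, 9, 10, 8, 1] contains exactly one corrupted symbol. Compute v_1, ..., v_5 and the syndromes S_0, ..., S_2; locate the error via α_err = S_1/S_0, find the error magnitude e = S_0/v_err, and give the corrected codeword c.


S = (2, 6, 7), error at position 4, error magnitude e = 6, c = [8, 9, 10, 2, 1].

Step 1: column multipliers v_i = (∏_{j≠i}(α_i − α_j))^{−1} mod 11.
  i = 1 (α = 4): (4−6)(4−8)(4−3)(4−1) = (−2)·(−4)·1·3 = 24 ≡ 2, so v_1 = 2^{−1} = 6 (mod 11).
  i = 2 (α = 6): (6−4)(6−8)(6−3)(6−1) = 2·(−2)·3·5 = −60 ≡ 6, so v_2 = 6^{−1} = 2 (mod 11).
  i = 3 (α = 8): (8−4)(8−6)(8−3)(8−1) = 4·2·5·7 = 280 ≡ 5, so v_3 = 5^{−1} = 9 (mod 11).
  i = 4 (α = 3): (3−4)(3−6)(3−8)(3−1) = (−1)·(−3)·(−5)·2 = −30 ≡ 3, so v_4 = 3^{−1} = 4 (mod 11).
  i = 5 (α = 1): (1−4)(1−6)(1−8)(1−3) = (−3)·(−5)·(−7)·(−2) = 210 ≡ 1, so v_5 = 1^{−1} = 1 (mod 11).
  v = [6, 2, 9, 4, 1].
Step 2: syndromes of r = [8, 9, 10, 8, 1] (all sums mod 11).
  S_0 = Σ v_i r_i = 6·8 + 2·9 + 9·10 + 4·8 + 1·1 = 189 ≡ 2.
  S_1 = Σ v_i α_i r_i = 6·4·8 + 2·6·9 + 9·8·10 + 4·3·8 + 1·1·1 = 1117 ≡ 6.
  α_i^2 mod 11 = [5, 3, 9, 9, 1].
  S_2 = Σ v_i α_i^2 r_i = 6·5·8 + 2·3·9 + 9·9·10 + 4·9·8 + 1·1·1 = 1393 ≡ 7.
  S = (2, 6, 7) ≠ 0, so r is not a codeword (an error is present).
Step 3: locate the error. For a single error e at position i, S_ℓ = v_i·e·α_i^ℓ, so α_err = S_1/S_0.
  S_0^{−1} = 2^{−1} = 6 (mod 11), so α_err = 6·6 = 36 ≡ 3 = α_4. Error position i = 4.
  Consistency check: S_2/S_1 = 7·2 = 14 ≡ 3 = α_err ✓ (single-error assumption holds).
Step 4: error magnitude e = S_0/v_4 = S_0·∏_{j≠4}(α_4 − α_j) = 2·3 = 6 ≡ 6 (mod 11).
Step 5: correct position 4: c_4 = r_4 − e = 8 − 6 ≡ 2 (mod 11). Hence c = [8, 9, 10, 2, 1].
  Check: interpolating c through the α_i gives m(x) = 6 + 6·x (degree < 2) with m(α_i) = c_i for every i, so c is indeed a codeword.


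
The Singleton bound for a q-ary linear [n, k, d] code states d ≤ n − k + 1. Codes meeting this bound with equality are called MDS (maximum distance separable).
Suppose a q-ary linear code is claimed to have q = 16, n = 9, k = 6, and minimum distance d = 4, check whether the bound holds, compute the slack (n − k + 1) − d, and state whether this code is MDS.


Singleton RHS = n − k + 1 = 4, slack = 0, bound satisfied, MDS.

Singleton bound: d ≤ n − k + 1.
Here n = 9, k = 6, so n − k + 1 = 4.
Given d = 4, check d ≤ 4: YES.
Slack = (n − k + 1) − d = 0.
The code is MDS (slack = 0).
Description: the claimed parameters are [9, 6, 4]_16; such a code would be MDS (meets Singleton bound).


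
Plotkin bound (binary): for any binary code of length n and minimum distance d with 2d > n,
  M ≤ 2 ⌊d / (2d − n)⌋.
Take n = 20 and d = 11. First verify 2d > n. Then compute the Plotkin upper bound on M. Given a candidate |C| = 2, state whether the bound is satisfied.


Plotkin bound M ≤ 10; given |C| = 2 ≤ bound (satisfied).

Check applicability: 2d = 22, n = 20.
2d − n = 2 > 0, so Plotkin applies.
Compute d/(2d−n) = 11/2 ≈ 5.5000.
⌊d/(2d−n)⌋ = 5.
Plotkin bound: M ≤ 2·5 = 10.
Given |C| = 2, check: satisfied.
This |C| is below the Plotkin bound.


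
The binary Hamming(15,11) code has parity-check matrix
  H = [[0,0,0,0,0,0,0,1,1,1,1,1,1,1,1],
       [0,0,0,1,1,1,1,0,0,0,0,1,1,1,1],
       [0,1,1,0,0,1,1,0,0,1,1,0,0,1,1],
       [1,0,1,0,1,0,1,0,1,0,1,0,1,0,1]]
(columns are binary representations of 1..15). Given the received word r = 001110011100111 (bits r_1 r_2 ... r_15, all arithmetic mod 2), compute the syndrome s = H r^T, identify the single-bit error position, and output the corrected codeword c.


s = (0, 1, 0, 1)^T, error position = 5, corrected codeword c = 001100011100111

Compute s = H r^T mod 2 one row at a time:
  s_1 = 1 + 1 + 1 + 0 + 0 + 1 + 1 + 1 = 6 ≡ 0 (mod 2).
  s_2 = 1 + 1 + 0 + 0 + 0 + 1 + 1 + 1 = 5 ≡ 1 (mod 2).
  s_3 = 0 + 1 + 0 + 0 + 1 + 0 + 1 + 1 = 4 ≡ 0 (mod 2).
  s_4 = 0 + 1 + 1 + 0 + 1 + 0 + 1 + 1 = 5 ≡ 1 (mod 2).
s = (0, 1, 0, 1)^T — this equals column 5 of H (binary 0101), so error is at position 5.
Correct: flip bit 5 of r = 001110011100111 to get c = 001100011100111.


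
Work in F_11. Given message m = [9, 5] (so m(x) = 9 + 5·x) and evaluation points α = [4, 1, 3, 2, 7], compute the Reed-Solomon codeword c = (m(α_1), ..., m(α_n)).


c = [7, 3, 2, 8, 0]

Message polynomial: m(x) = 9 + 5·x (mod 11).
For each evaluation point α_i, compute m(α_i) mod 11:
  α_1 = 4: Horner steps 5 → 7, so m(4) = 7.
  α_2 = 1: Horner steps 5 → 3, so m(1) = 3.
  α_3 = 3: Horner steps 5 → 2, so m(3) = 2.
  α_4 = 2: Horner steps 5 → 8, so m(2) = 8.
  α_5 = 7: Horner steps 5 → 0, so m(7) = 0.
Codeword c = [7, 3, 2, 8, 0] ∈ F_11^5.


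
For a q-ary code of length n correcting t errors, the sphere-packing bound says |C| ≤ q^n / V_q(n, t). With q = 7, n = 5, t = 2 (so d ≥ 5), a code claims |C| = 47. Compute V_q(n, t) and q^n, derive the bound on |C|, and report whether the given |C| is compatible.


V_q(n, t) = 391, q^n = 16807, Hamming bound = 42, |C| = 47 > bound (violated).

Step 1: Compute V_q(n, t) = Σ_{j=0}^2 C(n, j) (q−1)^j.
  j = 0: C(5,0)·(6)^0 = 1·1 = 1.
  j = 1: C(5,1)·(6)^1 = 5·6 = 30.
  j = 2: C(5,2)·(6)^2 = 10·36 = 360.
  V_q(n, t) = 1 + 30 + 360 = 391.
Step 2: q^n = 7^5 = 16807.
Step 3: Hamming bound ⌊q^n / V_q(n,t)⌋ = ⌊16807/391⌋ = 42.
Step 4: Compare |C| = 47 to 42: violated.
The claimed |C| lies above the Hamming bound, so no 7-ary code of length 5 with d ≥ 5 can have 47 codewords.


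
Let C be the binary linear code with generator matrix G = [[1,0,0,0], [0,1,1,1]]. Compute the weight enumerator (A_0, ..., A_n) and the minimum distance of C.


Weight distribution: A_0 = 1, A_1 = 1, A_3 = 1, A_4 = 1. Minimum distance d = 1.

Enumerate all 2^2 = 4 messages m ∈ F_2^2.
For each, compute codeword c = mG in F_2^4, then tally its weight.
  m = 00 → c = 0000, weight = 0.
  m = 10 → c = 1000, weight = 1.
  m = 01 → c = 0111, weight = 3.
  m = 11 → c = 1111, weight = 4.
Tally weights:
  weight 0: 1 codewords.
  weight 1: 1 codewords.
  weight 3: 1 codewords.
  weight 4: 1 codewords.
Minimum distance d = smallest w > 0 with A_w > 0 = 1.
Sanity: Σ A_w = 4 = 2^2 = 4 ✓.


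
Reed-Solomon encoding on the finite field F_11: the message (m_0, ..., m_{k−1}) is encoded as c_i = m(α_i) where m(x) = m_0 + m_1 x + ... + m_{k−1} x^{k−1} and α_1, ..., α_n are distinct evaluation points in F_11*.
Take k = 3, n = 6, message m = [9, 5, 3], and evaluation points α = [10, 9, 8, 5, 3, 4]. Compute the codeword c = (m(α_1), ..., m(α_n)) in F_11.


c = [7, 0, 10, 10, 7, 0]

Message polynomial: m(x) = 9 + 5·x + 3·x^2 (mod 11).
For each evaluation point α_i, compute m(α_i) mod 11:
  α_1 = 10: Horner steps 3 → 2 → 7, so m(10) = 7.
  α_2 = 9: Horner steps 3 → 10 → 0, so m(9) = 0.
  α_3 = 8: Horner steps 3 → 7 → 10, so m(8) = 10.
  α_4 = 5: Horner steps 3 → 9 → 10, so m(5) = 10.
  α_5 = 3: Horner steps 3 → 3 → 7, so m(3) = 7.
  α_6 = 4: Horner steps 3 → 6 → 0, so m(4) = 0.
Codeword c = [7, 0, 10, 10, 7, 0] ∈ F_11^6.


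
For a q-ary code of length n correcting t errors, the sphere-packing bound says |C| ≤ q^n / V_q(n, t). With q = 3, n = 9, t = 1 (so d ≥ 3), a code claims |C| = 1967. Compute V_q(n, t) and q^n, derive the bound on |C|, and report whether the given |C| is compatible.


V_q(n, t) = 19, q^n = 19683, Hamming bound = 1035, |C| = 1967 > bound (violated).

Step 1: Compute V_q(n, t) = Σ_{j=0}^1 C(n, j) (q−1)^j.
  j = 0: C(9,0)·(2)^0 = 1·1 = 1.
  j = 1: C(9,1)·(2)^1 = 9·2 = 18.
  V_q(n, t) = 1 + 18 = 19.
Step 2: q^n = 3^9 = 19683.
Step 3: Hamming bound ⌊q^n / V_q(n,t)⌋ = ⌊19683/19⌋ = 1035.
Step 4: Compare |C| = 1967 to 1035: violated.
The claimed |C| lies above the Hamming bound, so no 3-ary code of length 9 with d ≥ 3 can have 1967 codewords.


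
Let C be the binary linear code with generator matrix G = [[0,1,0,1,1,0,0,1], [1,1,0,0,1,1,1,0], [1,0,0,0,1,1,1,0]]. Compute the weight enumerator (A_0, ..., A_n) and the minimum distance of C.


Weight distribution: A_0 = 1, A_1 = 1, A_3 = 1, A_4 = 2, A_5 = 2, A_6 = 1. Minimum distance d = 1.

Enumerate all 2^3 = 8 messages m ∈ F_2^3.
For each, compute codeword c = mG in F_2^8, then tally its weight.
  m = 000 → c = 00000000, weight = 0.
  m = 100 → c = 01011001, weight = 4.
  m = 010 → c = 11001110, weight = 5.
  m = 110 → c = 10010111, weight = 5.
  m = 001 → c = 10001110, weight = 4.
  m = 101 → c = 11010111, weight = 6.
  m = 011 → c = 01000000, weight = 1.
  m = 111 → c = 00011001, weight = 3.
Tally weights:
  weight 0: 1 codewords.
  weight 1: 1 codewords.
  weight 3: 1 codewords.
  weight 4: 2 codewords.
  weight 5: 2 codewords.
  weight 6: 1 codewords.
Minimum distance d = smallest w > 0 with A_w > 0 = 1.
Sanity: Σ A_w = 8 = 2^3 = 8 ✓.


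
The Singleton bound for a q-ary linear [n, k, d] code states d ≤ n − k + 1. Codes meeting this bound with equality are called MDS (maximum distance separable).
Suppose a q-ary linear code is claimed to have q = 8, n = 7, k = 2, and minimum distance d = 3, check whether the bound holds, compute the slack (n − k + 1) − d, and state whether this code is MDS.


Singleton RHS = n − k + 1 = 6, slack = 3, bound satisfied, not MDS.

Singleton bound: d ≤ n − k + 1.
Here n = 7, k = 2, so n − k + 1 = 6.
Given d = 3, check d ≤ 6: YES.
Slack = (n − k + 1) − d = 3.
The code is NOT MDS (slack = 3 > 0).
Description: the claimed parameters are [7, 2, 3]_8; such a code would be non-MDS.


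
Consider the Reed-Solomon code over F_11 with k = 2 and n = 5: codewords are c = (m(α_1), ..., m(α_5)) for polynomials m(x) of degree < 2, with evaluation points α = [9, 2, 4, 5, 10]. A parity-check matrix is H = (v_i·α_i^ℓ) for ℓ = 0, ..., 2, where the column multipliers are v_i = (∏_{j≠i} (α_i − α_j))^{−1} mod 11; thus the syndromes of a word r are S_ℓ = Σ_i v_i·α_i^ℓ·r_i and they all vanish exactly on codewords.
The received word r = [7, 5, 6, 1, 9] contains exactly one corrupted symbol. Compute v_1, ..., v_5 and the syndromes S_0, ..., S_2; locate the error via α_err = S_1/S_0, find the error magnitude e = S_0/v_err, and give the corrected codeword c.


S = (5, 1, 9), error at position 1, error magnitude e = 4, c = [3, 5, 6, 1, 9].

Step 1: column multipliers v_i = (∏_{j≠i}(α_i − α_j))^{−1} mod 11.
  i = 1 (α = 9): (9−2)(9−4)(9−5)(9−10) = 7·5·4·(−1) = −140 ≡ 3, so v_1 = 3^{−1} = 4 (mod 11).
  i = 2 (α = 2): (2−9)(2−4)(2−5)(2−10) = (−7)·(−2)·(−3)·(−8) = 336 ≡ 6, so v_2 = 6^{−1} = 2 (mod 11).
  i = 3 (α = 4): (4−9)(4−2)(4−5)(4−10) = (−5)·2·(−1)·(−6) = −60 ≡ 6, so v_3 = 6^{−1} = 2 (mod 11).
  i = 4 (α = 5): (5−9)(5−2)(5−4)(5−10) = (−4)·3·1·(−5) = 60 ≡ 5, so v_4 = 5^{−1} = 9 (mod 11).
  i = 5 (α = 10): (10−9)(10−2)(10−4)(10−5) = 1·8·6·5 = 240 ≡ 9, so v_5 = 9^{−1} = 5 (mod 11).
  v = [4, 2, 2, 9, 5].
Step 2: syndromes of r = [7, 5, 6, 1, 9] (all sums mod 11).
  S_0 = Σ v_i r_i = 4·7 + 2·5 + 2·6 + 9·1 + 5·9 = 104 ≡ 5.
  S_1 = Σ v_i α_i r_i = 4·9·7 + 2·2·5 + 2·4·6 + 9·5·1 + 5·10·9 = 815 ≡ 1.
  α_i^2 mod 11 = [4, 4, 5, 3, 1].
  S_2 = Σ v_i α_i^2 r_i = 4·4·7 + 2·4·5 + 2·5·6 + 9·3·1 + 5·1·9 = 284 ≡ 9.
  S = (5, 1, 9) ≠ 0, so r is not a codeword (an error is present).
Step 3: locate the error. For a single error e at position i, S_ℓ = v_i·e·α_i^ℓ, so α_err = S_1/S_0.
  S_0^{−1} = 5^{−1} = 9 (mod 11), so α_err = 1·9 = 9 ≡ 9 = α_1. Error position i = 1.
  Consistency check: S_2/S_1 = 9·1 = 9 ≡ 9 = α_err ✓ (single-error assumption holds).
Step 4: error magnitude e = S_0/v_1 = S_0·∏_{j≠1}(α_1 − α_j) = 5·3 = 15 ≡ 4 (mod 11).
Step 5: correct position 1: c_1 = r_1 − e = 7 − 4 ≡ 3 (mod 11). Hence c = [3, 5, 6, 1, 9].
  Check: interpolating c through the α_i gives m(x) = 4 + 6·x (degree < 2) with m(α_i) = c_i for every i, so c is indeed a codeword.


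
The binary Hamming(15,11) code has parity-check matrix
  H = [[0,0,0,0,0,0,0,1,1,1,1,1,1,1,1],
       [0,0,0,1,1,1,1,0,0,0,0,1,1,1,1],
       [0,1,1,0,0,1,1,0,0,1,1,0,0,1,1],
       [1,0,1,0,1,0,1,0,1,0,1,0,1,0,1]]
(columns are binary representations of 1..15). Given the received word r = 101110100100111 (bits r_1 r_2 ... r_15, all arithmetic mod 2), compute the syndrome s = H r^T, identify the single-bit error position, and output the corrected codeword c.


s = (0, 0, 1, 0)^T, error position = 2, corrected codeword c = 111110100100111

Compute s = H r^T mod 2 one row at a time:
  s_1 = 0 + 0 + 1 + 0 + 0 + 1 + 1 + 1 = 4 ≡ 0 (mod 2).
  s_2 = 1 + 1 + 0 + 1 + 0 + 1 + 1 + 1 = 6 ≡ 0 (mod 2).
  s_3 = 0 + 1 + 0 + 1 + 1 + 0 + 1 + 1 = 5 ≡ 1 (mod 2).
  s_4 = 1 + 1 + 1 + 1 + 0 + 0 + 1 + 1 = 6 ≡ 0 (mod 2).
s = (0, 0, 1, 0)^T — this equals column 2 of H (binary 0010), so error is at position 2.
Correct: flip bit 2 of r = 101110100100111 to get c = 111110100100111.


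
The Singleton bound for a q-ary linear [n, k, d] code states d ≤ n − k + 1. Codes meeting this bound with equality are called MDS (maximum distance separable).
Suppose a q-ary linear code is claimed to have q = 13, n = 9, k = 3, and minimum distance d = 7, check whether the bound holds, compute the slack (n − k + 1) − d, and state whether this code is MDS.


Singleton RHS = n − k + 1 = 7, slack = 0, bound satisfied, MDS.

Singleton bound: d ≤ n − k + 1.
Here n = 9, k = 3, so n − k + 1 = 7.
Given d = 7, check d ≤ 7: YES.
Slack = (n − k + 1) − d = 0.
The code is MDS (slack = 0).
Description: the claimed parameters are [9, 3, 7]_13; such a code would be MDS (meets Singleton bound).


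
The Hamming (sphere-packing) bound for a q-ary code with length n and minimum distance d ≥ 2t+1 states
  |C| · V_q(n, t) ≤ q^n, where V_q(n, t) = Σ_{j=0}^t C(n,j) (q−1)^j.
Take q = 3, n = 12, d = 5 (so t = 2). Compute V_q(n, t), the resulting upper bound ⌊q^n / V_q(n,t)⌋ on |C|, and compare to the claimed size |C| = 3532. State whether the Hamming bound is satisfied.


V_q(n, t) = 289, q^n = 531441, Hamming bound = 1838, |C| = 3532 > bound (violated).

Step 1: Compute V_q(n, t) = Σ_{j=0}^2 C(n, j) (q−1)^j.
  j = 0: C(12,0)·(2)^0 = 1·1 = 1.
  j = 1: C(12,1)·(2)^1 = 12·2 = 24.
  j = 2: C(12,2)·(2)^2 = 66·4 = 264.
  V_q(n, t) = 1 + 24 + 264 = 289.
Step 2: q^n = 3^12 = 531441.
Step 3: Hamming bound ⌊q^n / V_q(n,t)⌋ = ⌊531441/289⌋ = 1838.
Step 4: Compare |C| = 3532 to 1838: violated.
The claimed |C| lies above the Hamming bound, so no 3-ary code of length 12 with d ≥ 5 can have 3532 codewords.


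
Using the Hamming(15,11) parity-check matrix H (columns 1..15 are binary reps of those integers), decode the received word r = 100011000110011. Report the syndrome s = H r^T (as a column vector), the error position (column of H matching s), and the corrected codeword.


s = (0, 0, 1, 0)^T, error position = 2, corrected codeword c = 110011000110011

Compute s = H r^T mod 2 one row at a time:
  s_1 = 0 + 0 + 1 + 1 + 0 + 0 + 1 + 1 = 4 ≡ 0 (mod 2).
  s_2 = 0 + 1 + 1 + 0 + 0 + 0 + 1 + 1 = 4 ≡ 0 (mod 2).
  s_3 = 0 + 0 + 1 + 0 + 1 + 1 + 1 + 1 = 5 ≡ 1 (mod 2).
  s_4 = 1 + 0 + 1 + 0 + 0 + 1 + 0 + 1 = 4 ≡ 0 (mod 2).
s = (0, 0, 1, 0)^T — this equals column 2 of H (binary 0010), so error is at position 2.
Correct: flip bit 2 of r = 100011000110011 to get c = 110011000110011.


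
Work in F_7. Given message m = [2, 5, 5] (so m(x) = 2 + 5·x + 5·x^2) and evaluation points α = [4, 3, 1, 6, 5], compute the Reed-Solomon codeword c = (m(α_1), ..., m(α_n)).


c = [4, 6, 5, 2, 5]

Message polynomial: m(x) = 2 + 5·x + 5·x^2 (mod 7).
For each evaluation point α_i, compute m(α_i) mod 7:
  α_1 = 4: Horner steps 5 → 4 → 4, so m(4) = 4.
  α_2 = 3: Horner steps 5 → 6 → 6, so m(3) = 6.
  α_3 = 1: Horner steps 5 → 3 → 5, so m(1) = 5.
  α_4 = 6: Horner steps 5 → 0 → 2, so m(6) = 2.
  α_5 = 5: Horner steps 5 → 2 → 5, so m(5) = 5.
Codeword c = [4, 6, 5, 2, 5] ∈ F_7^5.


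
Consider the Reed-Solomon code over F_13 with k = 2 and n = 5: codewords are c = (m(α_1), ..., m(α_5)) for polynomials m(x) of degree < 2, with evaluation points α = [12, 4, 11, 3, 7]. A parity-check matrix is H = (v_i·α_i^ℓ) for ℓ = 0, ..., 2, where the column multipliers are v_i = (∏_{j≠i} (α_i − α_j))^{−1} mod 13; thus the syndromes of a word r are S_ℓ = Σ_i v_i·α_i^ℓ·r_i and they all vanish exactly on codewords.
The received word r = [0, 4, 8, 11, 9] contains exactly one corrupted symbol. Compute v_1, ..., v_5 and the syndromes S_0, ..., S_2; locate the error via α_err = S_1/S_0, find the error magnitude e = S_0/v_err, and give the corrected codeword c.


S = (4, 5, 3), error at position 3, error magnitude e = 1, c = [0, 4, 7, 11, 9].

Step 1: column multipliers v_i = (∏_{j≠i}(α_i − α_j))^{−1} mod 13.
  i = 1 (α = 12): (12−4)(12−11)(12−3)(12−7) = 8·1·9·5 = 360 ≡ 9, so v_1 = 9^{−1} = 3 (mod 13).
  i = 2 (α = 4): (4−12)(4−11)(4−3)(4−7) = (−8)·(−7)·1·(−3) = −168 ≡ 1, so v_2 = 1^{−1} = 1 (mod 13).
  i = 3 (α = 11): (11−12)(11−4)(11−3)(11−7) = (−1)·7·8·4 = −224 ≡ 10, so v_3 = 10^{−1} = 4 (mod 13).
  i = 4 (α = 3): (3−12)(3−4)(3−11)(3−7) = (−9)·(−1)·(−8)·(−4) = 288 ≡ 2, so v_4 = 2^{−1} = 7 (mod 13).
  i = 5 (α = 7): (7−12)(7−4)(7−11)(7−3) = (−5)·3·(−4)·4 = 240 ≡ 6, so v_5 = 6^{−1} = 11 (mod 13).
  v = [3, 1, 4, 7, 11].
Step 2: syndromes of r = [0, 4, 8, 11, 9] (all sums mod 13).
  S_0 = Σ v_i r_i = 3·0 + 1·4 + 4·8 + 7·11 + 11·9 = 212 ≡ 4.
  S_1 = Σ v_i α_i r_i = 3·12·0 + 1·4·4 + 4·11·8 + 7·3·11 + 11·7·9 = 1292 ≡ 5.
  α_i^2 mod 13 = [1, 3, 4, 9, 10].
  S_2 = Σ v_i α_i^2 r_i = 3·1·0 + 1·3·4 + 4·4·8 + 7·9·11 + 11·10·9 = 1823 ≡ 3.
  S = (4, 5, 3) ≠ 0, so r is not a codeword (an error is present).
Step 3: locate the error. For a single error e at position i, S_ℓ = v_i·e·α_i^ℓ, so α_err = S_1/S_0.
  S_0^{−1} = 4^{−1} = 10 (mod 13), so α_err = 5·10 = 50 ≡ 11 = α_3. Error position i = 3.
  Consistency check: S_2/S_1 = 3·8 = 24 ≡ 11 = α_err ✓ (single-error assumption holds).
Step 4: error magnitude e = S_0/v_3 = S_0·∏_{j≠3}(α_3 − α_j) = 4·10 = 40 ≡ 1 (mod 13).
Step 5: correct position 3: c_3 = r_3 − e = 8 − 1 ≡ 7 (mod 13). Hence c = [0, 4, 7, 11, 9].
  Check: interpolating c through the α_i gives m(x) = 6 + 6·x (degree < 2) with m(α_i) = c_i for every i, so c is indeed a codeword.


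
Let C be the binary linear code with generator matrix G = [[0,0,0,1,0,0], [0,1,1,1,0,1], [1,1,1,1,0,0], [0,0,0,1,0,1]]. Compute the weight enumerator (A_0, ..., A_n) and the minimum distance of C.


Weight distribution: A_0 = 1, A_1 = 3, A_2 = 4, A_3 = 4, A_4 = 3, A_5 = 1. Minimum distance d = 1.

Enumerate all 2^4 = 16 messages m ∈ F_2^4.
For each, compute codeword c = mG in F_2^6, then tally its weight.
  m = 0000 → c = 000000, weight = 0.
  m = 1000 → c = 000100, weight = 1.
  m = 0100 → c = 011101, weight = 4.
  m = 1100 → c = 011001, weight = 3.
  m = 0010 → c = 111100, weight = 4.
  m = 1010 → c = 111000, weight = 3.
  m = 0110 → c = 100001, weight = 2.
  m = 1110 → c = 100101, weight = 3.
  m = 0001 → c = 000101, weight = 2.
  m = 1001 → c = 000001, weight = 1.
  m = 0101 → c = 011000, weight = 2.
  m = 1101 → c = 011100, weight = 3.
  m = 0011 → c = 111001, weight = 4.
  m = 1011 → c = 111101, weight = 5.
  m = 0111 → c = 100100, weight = 2.
  m = 1111 → c = 100000, weight = 1.
Tally weights:
  weight 0: 1 codewords.
  weight 1: 3 codewords.
  weight 2: 4 codewords.
  weight 3: 4 codewords.
  weight 4: 3 codewords.
  weight 5: 1 codewords.
Minimum distance d = smallest w > 0 with A_w > 0 = 1.
Sanity: Σ A_w = 16 = 2^4 = 16 ✓.


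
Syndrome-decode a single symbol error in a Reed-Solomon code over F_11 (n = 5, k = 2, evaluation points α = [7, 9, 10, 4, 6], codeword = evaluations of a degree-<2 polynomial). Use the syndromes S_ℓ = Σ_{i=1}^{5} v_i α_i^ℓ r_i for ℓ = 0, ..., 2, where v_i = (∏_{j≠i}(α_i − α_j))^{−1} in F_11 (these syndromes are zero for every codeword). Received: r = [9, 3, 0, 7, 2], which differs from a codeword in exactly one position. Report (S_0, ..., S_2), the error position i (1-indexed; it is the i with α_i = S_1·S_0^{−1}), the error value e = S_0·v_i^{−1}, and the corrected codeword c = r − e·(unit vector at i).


S = (5, 8, 4), error at position 5, error magnitude e = 1, c = [9, 3, 0, 7, 1].

Step 1: column multipliers v_i = (∏_{j≠i}(α_i − α_j))^{−1} mod 11.
  i = 1 (α = 7): (7−9)(7−10)(7−4)(7−6) = (−2)·(−3)·3·1 = 18 ≡ 7, so v_1 = 7^{−1} = 8 (mod 11).
  i = 2 (α = 9): (9−7)(9−10)(9−4)(9−6) = 2·(−1)·5·3 = −30 ≡ 3, so v_2 = 3^{−1} = 4 (mod 11).
  i = 3 (α = 10): (10−7)(10−9)(10−4)(10−6) = 3·1·6·4 = 72 ≡ 6, so v_3 = 6^{−1} = 2 (mod 11).
  i = 4 (α = 4): (4−7)(4−9)(4−10)(4−6) = (−3)·(−5)·(−6)·(−2) = 180 ≡ 4, so v_4 = 4^{−1} = 3 (mod 11).
  i = 5 (α = 6): (6−7)(6−9)(6−10)(6−4) = (−1)·(−3)·(−4)·2 = −24 ≡ 9, so v_5 = 9^{−1} = 5 (mod 11).
  v = [8, 4, 2, 3, 5].
Step 2: syndromes of r = [9, 3, 0, 7, 2] (all sums mod 11).
  S_0 = Σ v_i r_i = 8·9 + 4·3 + 2·0 + 3·7 + 5·2 = 115 ≡ 5.
  S_1 = Σ v_i α_i r_i = 8·7·9 + 4·9·3 + 2·10·0 + 3·4·7 + 5·6·2 = 756 ≡ 8.
  α_i^2 mod 11 = [5, 4, 1, 5, 3].
  S_2 = Σ v_i α_i^2 r_i = 8·5·9 + 4·4·3 + 2·1·0 + 3·5·7 + 5·3·2 = 543 ≡ 4.
  S = (5, 8, 4) ≠ 0, so r is not a codeword (an error is present).
Step 3: locate the error. For a single error e at position i, S_ℓ = v_i·e·α_i^ℓ, so α_err = S_1/S_0.
  S_0^{−1} = 5^{−1} = 9 (mod 11), so α_err = 8·9 = 72 ≡ 6 = α_5. Error position i = 5.
  Consistency check: S_2/S_1 = 4·7 = 28 ≡ 6 = α_err ✓ (single-error assumption holds).
Step 4: error magnitude e = S_0/v_5 = S_0·∏_{j≠5}(α_5 − α_j) = 5·9 = 45 ≡ 1 (mod 11).
Step 5: correct position 5: c_5 = r_5 − e = 2 − 1 ≡ 1 (mod 11). Hence c = [9, 3, 0, 7, 1].
  Check: interpolating c through the α_i gives m(x) = 8 + 8·x (degree < 2) with m(α_i) = c_i for every i, so c is indeed a codeword.


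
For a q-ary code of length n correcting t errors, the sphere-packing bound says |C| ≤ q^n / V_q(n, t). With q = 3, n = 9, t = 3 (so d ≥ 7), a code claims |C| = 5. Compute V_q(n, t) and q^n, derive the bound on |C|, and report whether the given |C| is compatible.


V_q(n, t) = 835, q^n = 19683, Hamming bound = 23, |C| = 5 ≤ bound (satisfied).

Step 1: Compute V_q(n, t) = Σ_{j=0}^3 C(n, j) (q−1)^j.
  j = 0: C(9,0)·(2)^0 = 1·1 = 1.
  j = 1: C(9,1)·(2)^1 = 9·2 = 18.
  j = 2: C(9,2)·(2)^2 = 36·4 = 144.
  j = 3: C(9,3)·(2)^3 = 84·8 = 672.
  V_q(n, t) = 1 + 18 + 144 + 672 = 835.
Step 2: q^n = 3^9 = 19683.
Step 3: Hamming bound ⌊q^n / V_q(n,t)⌋ = ⌊19683/835⌋ = 23.
Step 4: Compare |C| = 5 to 23: satisfied.
The claimed |C| lies below the Hamming bound.


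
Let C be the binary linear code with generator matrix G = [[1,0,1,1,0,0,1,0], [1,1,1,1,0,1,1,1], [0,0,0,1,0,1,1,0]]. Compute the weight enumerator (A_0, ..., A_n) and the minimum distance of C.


Weight distribution: A_0 = 1, A_3 = 3, A_4 = 3, A_7 = 1. Minimum distance d = 3.

Enumerate all 2^3 = 8 messages m ∈ F_2^3.
For each, compute codeword c = mG in F_2^8, then tally its weight.
  m = 000 → c = 00000000, weight = 0.
  m = 100 → c = 10110010, weight = 4.
  m = 010 → c = 11110111, weight = 7.
  m = 110 → c = 01000101, weight = 3.
  m = 001 → c = 00010110, weight = 3.
  m = 101 → c = 10100100, weight = 3.
  m = 011 → c = 11100001, weight = 4.
  m = 111 → c = 01010011, weight = 4.
Tally weights:
  weight 0: 1 codewords.
  weight 3: 3 codewords.
  weight 4: 3 codewords.
  weight 7: 1 codewords.
Minimum distance d = smallest w > 0 with A_w > 0 = 3.
Sanity: Σ A_w = 8 = 2^3 = 8 ✓.


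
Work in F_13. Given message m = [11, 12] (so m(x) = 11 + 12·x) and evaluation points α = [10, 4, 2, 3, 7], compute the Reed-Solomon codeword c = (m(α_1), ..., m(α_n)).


c = [1, 7, 9, 8, 4]

Message polynomial: m(x) = 11 + 12·x (mod 13).
For each evaluation point α_i, compute m(α_i) mod 13:
  α_1 = 10: Horner steps 12 → 1, so m(10) = 1.
  α_2 = 4: Horner steps 12 → 7, so m(4) = 7.
  α_3 = 2: Horner steps 12 → 9, so m(2) = 9.
  α_4 = 3: Horner steps 12 → 8, so m(3) = 8.
  α_5 = 7: Horner steps 12 → 4, so m(7) = 4.
Codeword c = [1, 7, 9, 8, 4] ∈ F_13^5.


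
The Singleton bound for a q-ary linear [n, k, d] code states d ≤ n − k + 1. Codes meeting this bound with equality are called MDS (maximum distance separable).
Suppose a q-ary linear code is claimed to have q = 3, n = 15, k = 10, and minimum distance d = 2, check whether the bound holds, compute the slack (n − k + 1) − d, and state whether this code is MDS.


Singleton RHS = n − k + 1 = 6, slack = 4, bound satisfied, not MDS.

Singleton bound: d ≤ n − k + 1.
Here n = 15, k = 10, so n − k + 1 = 6.
Given d = 2, check d ≤ 6: YES.
Slack = (n − k + 1) − d = 4.
The code is NOT MDS (slack = 4 > 0).
Description: the claimed parameters are [15, 10, 2]_3; such a code would be non-MDS.


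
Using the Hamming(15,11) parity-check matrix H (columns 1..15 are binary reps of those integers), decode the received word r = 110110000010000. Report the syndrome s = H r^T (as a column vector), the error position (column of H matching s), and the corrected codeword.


s = (1, 0, 0, 1)^T, error position = 9, corrected codeword c = 110110001010000

Compute s = H r^T mod 2 one row at a time:
  s_1 = 0 + 0 + 0 + 1 + 0 + 0 + 0 + 0 = 1 ≡ 1 (mod 2).
  s_2 = 1 + 1 + 0 + 0 + 0 + 0 + 0 + 0 = 2 ≡ 0 (mod 2).
  s_3 = 1 + 0 + 0 + 0 + 0 + 1 + 0 + 0 = 2 ≡ 0 (mod 2).
  s_4 = 1 + 0 + 1 + 0 + 0 + 1 + 0 + 0 = 3 ≡ 1 (mod 2).
s = (1, 0, 0, 1)^T — this equals column 9 of H (binary 1001), so error is at position 9.
Correct: flip bit 9 of r = 110110000010000 to get c = 110110001010000.
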